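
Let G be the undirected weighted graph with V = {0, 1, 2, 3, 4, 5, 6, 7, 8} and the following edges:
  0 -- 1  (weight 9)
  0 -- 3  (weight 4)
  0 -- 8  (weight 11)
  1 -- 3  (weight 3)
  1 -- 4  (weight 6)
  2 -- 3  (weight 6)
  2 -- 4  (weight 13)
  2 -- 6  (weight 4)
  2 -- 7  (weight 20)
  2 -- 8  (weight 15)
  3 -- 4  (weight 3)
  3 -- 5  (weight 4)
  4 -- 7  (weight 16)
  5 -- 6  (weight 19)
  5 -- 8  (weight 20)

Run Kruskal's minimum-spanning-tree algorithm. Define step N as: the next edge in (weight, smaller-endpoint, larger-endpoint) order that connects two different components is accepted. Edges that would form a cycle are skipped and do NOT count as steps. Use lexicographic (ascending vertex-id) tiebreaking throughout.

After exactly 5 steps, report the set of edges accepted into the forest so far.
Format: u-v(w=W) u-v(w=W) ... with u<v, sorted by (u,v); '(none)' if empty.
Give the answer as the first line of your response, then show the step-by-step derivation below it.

0-3(w=4) 1-3(w=3) 2-6(w=4) 3-4(w=3) 3-5(w=4)

step 1: add edge 1-3 (w=3); MST = {1-3(w=3)}
step 2: add edge 3-4 (w=3); MST = {1-3(w=3) 3-4(w=3)}
step 3: add edge 0-3 (w=4); MST = {0-3(w=4) 1-3(w=3) 3-4(w=3)}
step 4: add edge 2-6 (w=4); MST = {0-3(w=4) 1-3(w=3) 2-6(w=4) 3-4(w=3)}
step 5: add edge 3-5 (w=4); MST = {0-3(w=4) 1-3(w=3) 2-6(w=4) 3-4(w=3) 3-5(w=4)}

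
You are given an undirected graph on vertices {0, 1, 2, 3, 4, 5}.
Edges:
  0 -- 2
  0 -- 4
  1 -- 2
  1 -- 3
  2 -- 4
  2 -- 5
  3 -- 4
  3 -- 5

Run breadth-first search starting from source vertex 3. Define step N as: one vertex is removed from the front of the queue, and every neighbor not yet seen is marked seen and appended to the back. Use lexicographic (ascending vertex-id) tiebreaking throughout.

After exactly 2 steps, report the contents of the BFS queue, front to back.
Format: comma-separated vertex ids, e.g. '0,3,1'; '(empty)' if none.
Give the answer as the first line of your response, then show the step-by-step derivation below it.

4,5,2

step 1: dequeue 3; queue=[1,4,5]; order=3
step 2: dequeue 1; queue=[4,5,2]; order=3,1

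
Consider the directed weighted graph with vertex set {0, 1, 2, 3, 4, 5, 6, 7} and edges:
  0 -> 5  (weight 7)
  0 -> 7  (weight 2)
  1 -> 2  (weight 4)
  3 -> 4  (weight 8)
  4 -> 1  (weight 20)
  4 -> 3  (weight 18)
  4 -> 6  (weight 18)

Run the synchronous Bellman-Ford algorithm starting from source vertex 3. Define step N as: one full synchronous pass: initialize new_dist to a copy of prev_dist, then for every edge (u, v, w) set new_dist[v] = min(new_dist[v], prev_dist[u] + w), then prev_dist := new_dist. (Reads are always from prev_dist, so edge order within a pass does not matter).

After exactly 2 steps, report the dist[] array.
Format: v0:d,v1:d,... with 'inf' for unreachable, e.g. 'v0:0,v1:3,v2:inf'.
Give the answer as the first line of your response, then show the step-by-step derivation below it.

v0:inf,v1:28,v2:inf,v3:0,v4:8,v5:inf,v6:26,v7:inf

step 1: dist = v0:inf,v1:inf,v2:inf,v3:0,v4:8,v5:inf,v6:inf,v7:inf
step 2: dist = v0:inf,v1:28,v2:inf,v3:0,v4:8,v5:inf,v6:26,v7:inf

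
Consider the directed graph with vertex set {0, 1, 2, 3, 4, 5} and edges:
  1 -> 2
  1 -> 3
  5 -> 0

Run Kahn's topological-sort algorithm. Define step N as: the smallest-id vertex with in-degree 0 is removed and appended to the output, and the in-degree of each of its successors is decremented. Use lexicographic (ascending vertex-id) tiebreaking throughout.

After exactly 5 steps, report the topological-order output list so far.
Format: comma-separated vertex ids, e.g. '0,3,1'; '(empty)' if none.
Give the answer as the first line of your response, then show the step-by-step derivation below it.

1,2,3,4,5

step 1: output 1; order=[1]; indeg=(1,0,0,0,0,0)
step 2: output 2; order=[1,2]; indeg=(1,0,0,0,0,0)
step 3: output 3; order=[1,2,3]; indeg=(1,0,0,0,0,0)
step 4: output 4; order=[1,2,3,4]; indeg=(1,0,0,0,0,0)
step 5: output 5; order=[1,2,3,4,5]; indeg=(0,0,0,0,0,0)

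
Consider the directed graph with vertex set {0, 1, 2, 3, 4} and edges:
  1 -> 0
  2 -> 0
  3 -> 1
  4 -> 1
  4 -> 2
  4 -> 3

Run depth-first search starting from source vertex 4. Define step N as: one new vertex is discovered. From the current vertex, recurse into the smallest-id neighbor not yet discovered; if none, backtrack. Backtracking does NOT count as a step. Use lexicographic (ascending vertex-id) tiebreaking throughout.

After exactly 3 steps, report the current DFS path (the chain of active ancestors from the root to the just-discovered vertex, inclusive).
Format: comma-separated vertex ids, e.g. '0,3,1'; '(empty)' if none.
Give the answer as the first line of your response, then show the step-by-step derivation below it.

4,1,0

step 1: discover 4; path=4; order=4
step 2: discover 1; path=4>1; order=4,1
step 3: discover 0; path=4>1>0; order=4,1,0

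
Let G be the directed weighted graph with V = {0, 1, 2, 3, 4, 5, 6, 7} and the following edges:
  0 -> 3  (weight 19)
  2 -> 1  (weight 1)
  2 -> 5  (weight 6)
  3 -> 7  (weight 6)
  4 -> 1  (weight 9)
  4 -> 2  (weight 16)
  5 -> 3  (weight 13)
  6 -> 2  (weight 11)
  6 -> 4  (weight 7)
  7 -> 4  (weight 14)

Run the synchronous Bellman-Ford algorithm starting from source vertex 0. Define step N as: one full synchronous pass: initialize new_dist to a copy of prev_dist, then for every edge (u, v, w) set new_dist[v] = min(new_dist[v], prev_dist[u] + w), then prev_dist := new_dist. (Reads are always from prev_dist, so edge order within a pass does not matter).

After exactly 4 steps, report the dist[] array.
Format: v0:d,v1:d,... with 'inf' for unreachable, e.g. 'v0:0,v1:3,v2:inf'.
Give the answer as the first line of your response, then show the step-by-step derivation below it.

v0:0,v1:48,v2:55,v3:19,v4:39,v5:inf,v6:inf,v7:25

step 1: dist = v0:0,v1:inf,v2:inf,v3:19,v4:inf,v5:inf,v6:inf,v7:inf
step 2: dist = v0:0,v1:inf,v2:inf,v3:19,v4:inf,v5:inf,v6:inf,v7:25
step 3: dist = v0:0,v1:inf,v2:inf,v3:19,v4:39,v5:inf,v6:inf,v7:25
step 4: dist = v0:0,v1:48,v2:55,v3:19,v4:39,v5:inf,v6:inf,v7:25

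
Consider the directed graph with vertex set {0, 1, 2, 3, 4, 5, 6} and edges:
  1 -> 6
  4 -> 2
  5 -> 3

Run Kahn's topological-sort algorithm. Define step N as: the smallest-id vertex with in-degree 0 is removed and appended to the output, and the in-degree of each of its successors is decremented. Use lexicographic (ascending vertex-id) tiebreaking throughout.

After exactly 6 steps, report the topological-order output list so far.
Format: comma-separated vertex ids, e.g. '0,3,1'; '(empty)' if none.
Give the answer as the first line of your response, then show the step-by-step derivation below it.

0,1,4,2,5,3

step 1: output 0; order=[0]; indeg=(0,0,1,1,0,0,1)
step 2: output 1; order=[0,1]; indeg=(0,0,1,1,0,0,0)
step 3: output 4; order=[0,1,4]; indeg=(0,0,0,1,0,0,0)
step 4: output 2; order=[0,1,4,2]; indeg=(0,0,0,1,0,0,0)
step 5: output 5; order=[0,1,4,2,5]; indeg=(0,0,0,0,0,0,0)
step 6: output 3; order=[0,1,4,2,5,3]; indeg=(0,0,0,0,0,0,0)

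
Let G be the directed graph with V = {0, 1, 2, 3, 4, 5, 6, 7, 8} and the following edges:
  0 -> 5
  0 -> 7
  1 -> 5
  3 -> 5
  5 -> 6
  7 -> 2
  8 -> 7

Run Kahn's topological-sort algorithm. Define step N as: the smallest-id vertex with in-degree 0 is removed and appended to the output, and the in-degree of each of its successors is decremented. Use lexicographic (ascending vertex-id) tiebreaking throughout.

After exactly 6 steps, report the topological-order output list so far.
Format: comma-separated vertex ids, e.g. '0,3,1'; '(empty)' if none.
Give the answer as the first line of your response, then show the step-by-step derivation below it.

0,1,3,4,5,6

step 1: output 0; order=[0]; indeg=(0,0,1,0,0,2,1,1,0)
step 2: output 1; order=[0,1]; indeg=(0,0,1,0,0,1,1,1,0)
step 3: output 3; order=[0,1,3]; indeg=(0,0,1,0,0,0,1,1,0)
step 4: output 4; order=[0,1,3,4]; indeg=(0,0,1,0,0,0,1,1,0)
step 5: output 5; order=[0,1,3,4,5]; indeg=(0,0,1,0,0,0,0,1,0)
step 6: output 6; order=[0,1,3,4,5,6]; indeg=(0,0,1,0,0,0,0,1,0)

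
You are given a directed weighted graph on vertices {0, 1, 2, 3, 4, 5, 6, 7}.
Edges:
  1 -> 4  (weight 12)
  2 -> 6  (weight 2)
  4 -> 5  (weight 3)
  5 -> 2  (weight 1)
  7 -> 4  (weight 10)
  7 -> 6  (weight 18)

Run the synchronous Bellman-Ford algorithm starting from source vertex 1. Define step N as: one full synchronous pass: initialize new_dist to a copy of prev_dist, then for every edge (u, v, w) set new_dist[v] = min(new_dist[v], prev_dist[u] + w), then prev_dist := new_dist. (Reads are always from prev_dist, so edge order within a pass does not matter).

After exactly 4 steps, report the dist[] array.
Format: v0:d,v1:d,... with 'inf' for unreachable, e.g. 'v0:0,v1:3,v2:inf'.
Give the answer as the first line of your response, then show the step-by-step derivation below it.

v0:inf,v1:0,v2:16,v3:inf,v4:12,v5:15,v6:18,v7:inf

step 1: dist = v0:inf,v1:0,v2:inf,v3:inf,v4:12,v5:inf,v6:inf,v7:inf
step 2: dist = v0:inf,v1:0,v2:inf,v3:inf,v4:12,v5:15,v6:inf,v7:inf
step 3: dist = v0:inf,v1:0,v2:16,v3:inf,v4:12,v5:15,v6:inf,v7:inf
step 4: dist = v0:inf,v1:0,v2:16,v3:inf,v4:12,v5:15,v6:18,v7:inf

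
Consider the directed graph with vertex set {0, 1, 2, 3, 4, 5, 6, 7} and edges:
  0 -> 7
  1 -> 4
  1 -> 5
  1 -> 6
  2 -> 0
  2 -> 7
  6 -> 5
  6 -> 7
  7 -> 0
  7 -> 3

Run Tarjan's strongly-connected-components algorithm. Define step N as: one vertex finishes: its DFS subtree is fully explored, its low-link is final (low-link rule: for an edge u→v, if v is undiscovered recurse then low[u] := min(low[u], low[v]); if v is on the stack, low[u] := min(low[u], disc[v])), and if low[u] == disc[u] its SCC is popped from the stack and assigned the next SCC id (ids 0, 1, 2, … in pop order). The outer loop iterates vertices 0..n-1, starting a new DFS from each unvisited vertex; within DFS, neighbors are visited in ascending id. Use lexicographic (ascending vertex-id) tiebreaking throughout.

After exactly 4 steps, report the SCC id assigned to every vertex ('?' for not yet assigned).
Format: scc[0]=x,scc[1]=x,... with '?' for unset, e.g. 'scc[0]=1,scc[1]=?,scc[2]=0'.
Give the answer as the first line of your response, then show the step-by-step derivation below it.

scc[0]=1,scc[1]=?,scc[2]=?,scc[3]=0,scc[4]=2,scc[5]=?,scc[6]=?,scc[7]=1

step 1: low=(low[0]=0,low[1]=?,low[2]=?,low[3]=2,low[4]=?,low[5]=?,low[6]=?,low[7]=0); scc=(scc[0]=?,scc[1]=?,scc[2]=?,scc[3]=0,scc[4]=?,scc[5]=?,scc[6]=?,scc[7]=?)
step 2: low=(low[0]=0,low[1]=?,low[2]=?,low[3]=2,low[4]=?,low[5]=?,low[6]=?,low[7]=0); scc=(scc[0]=?,scc[1]=?,scc[2]=?,scc[3]=0,scc[4]=?,scc[5]=?,scc[6]=?,scc[7]=?)
step 3: low=(low[0]=0,low[1]=?,low[2]=?,low[3]=2,low[4]=?,low[5]=?,low[6]=?,low[7]=0); scc=(scc[0]=1,scc[1]=?,scc[2]=?,scc[3]=0,scc[4]=?,scc[5]=?,scc[6]=?,scc[7]=1)
step 4: low=(low[0]=0,low[1]=3,low[2]=?,low[3]=2,low[4]=4,low[5]=?,low[6]=?,low[7]=0); scc=(scc[0]=1,scc[1]=?,scc[2]=?,scc[3]=0,scc[4]=2,scc[5]=?,scc[6]=?,scc[7]=1)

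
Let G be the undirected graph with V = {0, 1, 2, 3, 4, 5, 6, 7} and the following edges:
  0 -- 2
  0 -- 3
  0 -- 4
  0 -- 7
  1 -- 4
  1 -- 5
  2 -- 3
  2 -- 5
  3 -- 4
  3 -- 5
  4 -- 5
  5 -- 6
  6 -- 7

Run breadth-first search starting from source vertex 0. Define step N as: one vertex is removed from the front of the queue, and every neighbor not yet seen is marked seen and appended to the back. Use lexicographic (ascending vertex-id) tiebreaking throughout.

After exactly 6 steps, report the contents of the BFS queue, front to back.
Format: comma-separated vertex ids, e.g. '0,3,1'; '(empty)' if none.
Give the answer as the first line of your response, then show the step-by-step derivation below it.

1,6

step 1: dequeue 0; queue=[2,3,4,7]; order=0
step 2: dequeue 2; queue=[3,4,7,5]; order=0,2
step 3: dequeue 3; queue=[4,7,5]; order=0,2,3
step 4: dequeue 4; queue=[7,5,1]; order=0,2,3,4
step 5: dequeue 7; queue=[5,1,6]; order=0,2,3,4,7
step 6: dequeue 5; queue=[1,6]; order=0,2,3,4,7,5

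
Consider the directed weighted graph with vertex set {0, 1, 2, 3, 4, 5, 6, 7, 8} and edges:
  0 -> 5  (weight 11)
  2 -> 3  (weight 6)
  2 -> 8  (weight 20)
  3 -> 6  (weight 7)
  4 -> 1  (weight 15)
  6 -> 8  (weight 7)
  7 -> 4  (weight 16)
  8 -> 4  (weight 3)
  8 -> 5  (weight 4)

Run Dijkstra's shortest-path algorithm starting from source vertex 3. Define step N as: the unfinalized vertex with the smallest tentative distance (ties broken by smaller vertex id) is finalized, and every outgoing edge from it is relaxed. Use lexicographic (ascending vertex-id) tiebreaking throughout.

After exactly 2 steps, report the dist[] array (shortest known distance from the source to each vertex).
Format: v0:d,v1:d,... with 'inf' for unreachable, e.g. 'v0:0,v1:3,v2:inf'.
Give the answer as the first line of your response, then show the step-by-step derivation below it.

v0:inf,v1:inf,v2:inf,v3:0,v4:inf,v5:inf,v6:7,v7:inf,v8:14

step 1: dist = v0:inf,v1:inf,v2:inf,v3:0,v4:inf,v5:inf,v6:7,v7:inf,v8:inf
step 2: dist = v0:inf,v1:inf,v2:inf,v3:0,v4:inf,v5:inf,v6:7,v7:inf,v8:14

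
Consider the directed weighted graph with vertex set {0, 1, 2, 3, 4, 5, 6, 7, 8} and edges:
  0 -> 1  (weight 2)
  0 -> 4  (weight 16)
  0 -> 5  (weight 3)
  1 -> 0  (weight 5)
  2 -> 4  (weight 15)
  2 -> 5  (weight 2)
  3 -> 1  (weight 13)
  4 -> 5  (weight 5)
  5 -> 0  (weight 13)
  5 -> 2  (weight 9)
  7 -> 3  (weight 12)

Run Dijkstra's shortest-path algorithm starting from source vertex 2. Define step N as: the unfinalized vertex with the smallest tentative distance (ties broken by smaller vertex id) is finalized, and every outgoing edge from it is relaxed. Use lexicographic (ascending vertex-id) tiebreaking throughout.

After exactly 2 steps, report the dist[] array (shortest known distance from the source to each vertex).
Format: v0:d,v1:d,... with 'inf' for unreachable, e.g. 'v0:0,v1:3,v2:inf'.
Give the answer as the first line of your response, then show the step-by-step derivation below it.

v0:15,v1:inf,v2:0,v3:inf,v4:15,v5:2,v6:inf,v7:inf,v8:inf

step 1: dist = v0:inf,v1:inf,v2:0,v3:inf,v4:15,v5:2,v6:inf,v7:inf,v8:inf
step 2: dist = v0:15,v1:inf,v2:0,v3:inf,v4:15,v5:2,v6:inf,v7:inf,v8:inf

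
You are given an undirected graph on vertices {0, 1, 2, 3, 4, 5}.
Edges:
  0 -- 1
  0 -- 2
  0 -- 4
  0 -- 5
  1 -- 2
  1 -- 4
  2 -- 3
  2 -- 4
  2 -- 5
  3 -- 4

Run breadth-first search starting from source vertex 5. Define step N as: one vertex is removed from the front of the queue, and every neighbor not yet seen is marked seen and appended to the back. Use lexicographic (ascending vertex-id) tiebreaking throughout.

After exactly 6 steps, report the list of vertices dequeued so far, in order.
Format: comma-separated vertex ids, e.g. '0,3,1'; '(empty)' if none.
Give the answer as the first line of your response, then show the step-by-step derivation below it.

5,0,2,1,4,3

step 1: dequeue 5; queue=[0,2]; order=5
step 2: dequeue 0; queue=[2,1,4]; order=5,0
step 3: dequeue 2; queue=[1,4,3]; order=5,0,2
step 4: dequeue 1; queue=[4,3]; order=5,0,2,1
step 5: dequeue 4; queue=[3]; order=5,0,2,1,4
step 6: dequeue 3; queue=[(empty)]; order=5,0,2,1,4,3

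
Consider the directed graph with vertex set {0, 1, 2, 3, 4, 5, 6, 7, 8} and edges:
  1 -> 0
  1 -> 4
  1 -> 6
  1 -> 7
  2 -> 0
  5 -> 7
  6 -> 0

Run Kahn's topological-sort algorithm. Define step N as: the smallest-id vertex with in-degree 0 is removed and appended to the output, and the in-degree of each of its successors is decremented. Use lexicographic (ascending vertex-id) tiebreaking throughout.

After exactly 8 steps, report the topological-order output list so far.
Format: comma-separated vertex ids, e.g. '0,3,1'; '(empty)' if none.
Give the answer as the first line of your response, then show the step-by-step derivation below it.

1,2,3,4,5,6,0,7

step 1: output 1; order=[1]; indeg=(2,0,0,0,0,0,0,1,0)
step 2: output 2; order=[1,2]; indeg=(1,0,0,0,0,0,0,1,0)
step 3: output 3; order=[1,2,3]; indeg=(1,0,0,0,0,0,0,1,0)
step 4: output 4; order=[1,2,3,4]; indeg=(1,0,0,0,0,0,0,1,0)
step 5: output 5; order=[1,2,3,4,5]; indeg=(1,0,0,0,0,0,0,0,0)
step 6: output 6; order=[1,2,3,4,5,6]; indeg=(0,0,0,0,0,0,0,0,0)
step 7: output 0; order=[1,2,3,4,5,6,0]; indeg=(0,0,0,0,0,0,0,0,0)
step 8: output 7; order=[1,2,3,4,5,6,0,7]; indeg=(0,0,0,0,0,0,0,0,0)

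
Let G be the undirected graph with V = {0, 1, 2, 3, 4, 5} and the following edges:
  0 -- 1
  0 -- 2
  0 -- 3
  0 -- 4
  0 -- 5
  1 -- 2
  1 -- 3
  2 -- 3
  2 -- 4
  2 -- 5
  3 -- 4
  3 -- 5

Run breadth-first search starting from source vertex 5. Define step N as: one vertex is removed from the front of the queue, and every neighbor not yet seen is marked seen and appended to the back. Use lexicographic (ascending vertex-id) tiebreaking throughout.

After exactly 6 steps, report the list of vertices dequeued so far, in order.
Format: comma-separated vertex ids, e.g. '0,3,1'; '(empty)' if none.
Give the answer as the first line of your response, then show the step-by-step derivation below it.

5,0,2,3,1,4

step 1: dequeue 5; queue=[0,2,3]; order=5
step 2: dequeue 0; queue=[2,3,1,4]; order=5,0
step 3: dequeue 2; queue=[3,1,4]; order=5,0,2
step 4: dequeue 3; queue=[1,4]; order=5,0,2,3
step 5: dequeue 1; queue=[4]; order=5,0,2,3,1
step 6: dequeue 4; queue=[(empty)]; order=5,0,2,3,1,4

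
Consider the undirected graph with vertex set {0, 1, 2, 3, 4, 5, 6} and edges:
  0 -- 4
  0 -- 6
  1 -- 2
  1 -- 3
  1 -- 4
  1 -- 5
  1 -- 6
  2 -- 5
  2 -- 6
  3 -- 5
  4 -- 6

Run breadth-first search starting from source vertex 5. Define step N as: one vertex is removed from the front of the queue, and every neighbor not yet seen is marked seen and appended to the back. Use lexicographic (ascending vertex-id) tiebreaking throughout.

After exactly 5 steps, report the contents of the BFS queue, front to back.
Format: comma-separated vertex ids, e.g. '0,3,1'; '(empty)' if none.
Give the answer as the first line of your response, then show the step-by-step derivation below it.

6,0

step 1: dequeue 5; queue=[1,2,3]; order=5
step 2: dequeue 1; queue=[2,3,4,6]; order=5,1
step 3: dequeue 2; queue=[3,4,6]; order=5,1,2
step 4: dequeue 3; queue=[4,6]; order=5,1,2,3
step 5: dequeue 4; queue=[6,0]; order=5,1,2,3,4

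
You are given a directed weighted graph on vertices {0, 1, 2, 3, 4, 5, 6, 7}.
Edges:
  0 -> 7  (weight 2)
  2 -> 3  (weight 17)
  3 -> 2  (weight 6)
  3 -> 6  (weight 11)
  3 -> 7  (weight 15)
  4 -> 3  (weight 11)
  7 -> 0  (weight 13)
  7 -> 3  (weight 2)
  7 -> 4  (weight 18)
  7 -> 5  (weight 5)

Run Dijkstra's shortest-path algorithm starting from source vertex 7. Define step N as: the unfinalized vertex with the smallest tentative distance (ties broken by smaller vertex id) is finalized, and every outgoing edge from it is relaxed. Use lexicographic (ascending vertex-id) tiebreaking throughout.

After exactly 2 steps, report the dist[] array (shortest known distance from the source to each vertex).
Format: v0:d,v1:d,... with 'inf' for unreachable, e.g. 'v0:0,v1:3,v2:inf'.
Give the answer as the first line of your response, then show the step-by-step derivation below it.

v0:13,v1:inf,v2:8,v3:2,v4:18,v5:5,v6:13,v7:0

step 1: dist = v0:13,v1:inf,v2:inf,v3:2,v4:18,v5:5,v6:inf,v7:0
step 2: dist = v0:13,v1:inf,v2:8,v3:2,v4:18,v5:5,v6:13,v7:0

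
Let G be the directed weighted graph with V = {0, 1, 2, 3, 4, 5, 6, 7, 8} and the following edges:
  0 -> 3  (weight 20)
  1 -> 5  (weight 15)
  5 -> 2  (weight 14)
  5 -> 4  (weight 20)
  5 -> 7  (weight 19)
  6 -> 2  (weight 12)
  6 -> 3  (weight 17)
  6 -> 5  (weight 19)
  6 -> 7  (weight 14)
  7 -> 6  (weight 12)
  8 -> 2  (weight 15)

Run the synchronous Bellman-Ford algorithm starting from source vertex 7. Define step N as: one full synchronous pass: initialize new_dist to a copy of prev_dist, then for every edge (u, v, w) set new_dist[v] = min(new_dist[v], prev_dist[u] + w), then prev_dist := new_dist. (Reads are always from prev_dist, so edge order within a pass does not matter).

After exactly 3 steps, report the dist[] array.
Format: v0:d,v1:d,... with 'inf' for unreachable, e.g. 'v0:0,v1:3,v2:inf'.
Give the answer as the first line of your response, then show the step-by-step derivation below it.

v0:inf,v1:inf,v2:24,v3:29,v4:51,v5:31,v6:12,v7:0,v8:inf

step 1: dist = v0:inf,v1:inf,v2:inf,v3:inf,v4:inf,v5:inf,v6:12,v7:0,v8:inf
step 2: dist = v0:inf,v1:inf,v2:24,v3:29,v4:inf,v5:31,v6:12,v7:0,v8:inf
step 3: dist = v0:inf,v1:inf,v2:24,v3:29,v4:51,v5:31,v6:12,v7:0,v8:inf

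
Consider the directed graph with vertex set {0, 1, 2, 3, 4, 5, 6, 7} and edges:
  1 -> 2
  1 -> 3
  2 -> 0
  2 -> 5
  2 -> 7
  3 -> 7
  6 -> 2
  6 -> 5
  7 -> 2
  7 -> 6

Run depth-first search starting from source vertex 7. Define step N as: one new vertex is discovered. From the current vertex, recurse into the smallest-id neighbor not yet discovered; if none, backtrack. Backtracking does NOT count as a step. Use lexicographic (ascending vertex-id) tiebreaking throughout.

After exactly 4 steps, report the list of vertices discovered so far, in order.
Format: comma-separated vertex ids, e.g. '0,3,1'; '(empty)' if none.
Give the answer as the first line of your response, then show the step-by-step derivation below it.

7,2,0,5

step 1: discover 7; path=7; order=7
step 2: discover 2; path=7>2; order=7,2
step 3: discover 0; path=7>2>0; order=7,2,0
step 4: discover 5; path=7>2>5; order=7,2,0,5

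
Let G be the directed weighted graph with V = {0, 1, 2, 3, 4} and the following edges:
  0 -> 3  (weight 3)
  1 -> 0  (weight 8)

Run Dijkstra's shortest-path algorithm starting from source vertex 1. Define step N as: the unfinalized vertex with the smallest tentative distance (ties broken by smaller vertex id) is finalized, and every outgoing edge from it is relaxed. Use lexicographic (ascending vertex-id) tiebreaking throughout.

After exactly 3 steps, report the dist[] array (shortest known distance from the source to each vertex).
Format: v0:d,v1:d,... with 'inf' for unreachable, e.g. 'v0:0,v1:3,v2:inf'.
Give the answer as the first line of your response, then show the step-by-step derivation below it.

v0:8,v1:0,v2:inf,v3:11,v4:inf

step 1: dist = v0:8,v1:0,v2:inf,v3:inf,v4:inf
step 2: dist = v0:8,v1:0,v2:inf,v3:11,v4:inf
step 3: dist = v0:8,v1:0,v2:inf,v3:11,v4:inf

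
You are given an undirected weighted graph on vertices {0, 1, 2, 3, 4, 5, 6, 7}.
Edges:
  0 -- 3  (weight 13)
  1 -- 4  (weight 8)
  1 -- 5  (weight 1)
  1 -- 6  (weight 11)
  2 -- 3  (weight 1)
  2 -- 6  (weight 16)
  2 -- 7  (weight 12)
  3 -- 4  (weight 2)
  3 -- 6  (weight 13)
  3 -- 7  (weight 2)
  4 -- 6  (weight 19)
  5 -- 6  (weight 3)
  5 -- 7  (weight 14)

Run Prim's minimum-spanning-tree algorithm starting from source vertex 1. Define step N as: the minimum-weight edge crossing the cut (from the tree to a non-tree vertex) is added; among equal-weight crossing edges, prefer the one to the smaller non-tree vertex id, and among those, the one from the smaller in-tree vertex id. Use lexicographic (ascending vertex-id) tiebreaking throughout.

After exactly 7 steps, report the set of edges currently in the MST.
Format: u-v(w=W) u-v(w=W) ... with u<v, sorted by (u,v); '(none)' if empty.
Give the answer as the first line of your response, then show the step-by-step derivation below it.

0-3(w=13) 1-4(w=8) 1-5(w=1) 2-3(w=1) 3-4(w=2) 3-7(w=2) 5-6(w=3)

step 1: add edge 1-5 (w=1); MST = {1-5(w=1)}
step 2: add edge 5-6 (w=3); MST = {1-5(w=1) 5-6(w=3)}
step 3: add edge 1-4 (w=8); MST = {1-4(w=8) 1-5(w=1) 5-6(w=3)}
step 4: add edge 3-4 (w=2); MST = {1-4(w=8) 1-5(w=1) 3-4(w=2) 5-6(w=3)}
step 5: add edge 2-3 (w=1); MST = {1-4(w=8) 1-5(w=1) 2-3(w=1) 3-4(w=2) 5-6(w=3)}
step 6: add edge 3-7 (w=2); MST = {1-4(w=8) 1-5(w=1) 2-3(w=1) 3-4(w=2) 3-7(w=2) 5-6(w=3)}
step 7: add edge 0-3 (w=13); MST = {0-3(w=13) 1-4(w=8) 1-5(w=1) 2-3(w=1) 3-4(w=2) 3-7(w=2) 5-6(w=3)}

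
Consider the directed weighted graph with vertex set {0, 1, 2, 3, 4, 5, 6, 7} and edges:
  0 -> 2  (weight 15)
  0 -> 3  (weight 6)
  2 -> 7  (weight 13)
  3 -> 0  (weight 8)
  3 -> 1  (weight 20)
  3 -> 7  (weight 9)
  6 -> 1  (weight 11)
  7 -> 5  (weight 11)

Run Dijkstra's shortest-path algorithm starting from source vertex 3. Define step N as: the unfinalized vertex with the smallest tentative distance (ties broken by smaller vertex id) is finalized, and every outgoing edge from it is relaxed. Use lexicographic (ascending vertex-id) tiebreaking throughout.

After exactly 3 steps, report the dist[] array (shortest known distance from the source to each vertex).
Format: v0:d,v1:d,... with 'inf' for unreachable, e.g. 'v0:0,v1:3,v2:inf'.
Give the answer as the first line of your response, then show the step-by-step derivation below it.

v0:8,v1:20,v2:23,v3:0,v4:inf,v5:20,v6:inf,v7:9

step 1: dist = v0:8,v1:20,v2:inf,v3:0,v4:inf,v5:inf,v6:inf,v7:9
step 2: dist = v0:8,v1:20,v2:23,v3:0,v4:inf,v5:inf,v6:inf,v7:9
step 3: dist = v0:8,v1:20,v2:23,v3:0,v4:inf,v5:20,v6:inf,v7:9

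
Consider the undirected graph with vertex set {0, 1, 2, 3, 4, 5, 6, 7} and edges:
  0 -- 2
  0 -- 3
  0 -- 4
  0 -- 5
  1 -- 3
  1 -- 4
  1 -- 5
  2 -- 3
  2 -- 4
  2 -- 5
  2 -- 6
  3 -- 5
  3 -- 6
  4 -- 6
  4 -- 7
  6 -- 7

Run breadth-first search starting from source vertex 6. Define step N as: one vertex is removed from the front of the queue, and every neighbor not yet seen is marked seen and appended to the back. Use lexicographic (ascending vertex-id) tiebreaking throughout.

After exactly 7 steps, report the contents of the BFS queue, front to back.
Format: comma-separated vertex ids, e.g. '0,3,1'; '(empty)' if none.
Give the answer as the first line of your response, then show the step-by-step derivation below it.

1

step 1: dequeue 6; queue=[2,3,4,7]; order=6
step 2: dequeue 2; queue=[3,4,7,0,5]; order=6,2
step 3: dequeue 3; queue=[4,7,0,5,1]; order=6,2,3
step 4: dequeue 4; queue=[7,0,5,1]; order=6,2,3,4
step 5: dequeue 7; queue=[0,5,1]; order=6,2,3,4,7
step 6: dequeue 0; queue=[5,1]; order=6,2,3,4,7,0
step 7: dequeue 5; queue=[1]; order=6,2,3,4,7,0,5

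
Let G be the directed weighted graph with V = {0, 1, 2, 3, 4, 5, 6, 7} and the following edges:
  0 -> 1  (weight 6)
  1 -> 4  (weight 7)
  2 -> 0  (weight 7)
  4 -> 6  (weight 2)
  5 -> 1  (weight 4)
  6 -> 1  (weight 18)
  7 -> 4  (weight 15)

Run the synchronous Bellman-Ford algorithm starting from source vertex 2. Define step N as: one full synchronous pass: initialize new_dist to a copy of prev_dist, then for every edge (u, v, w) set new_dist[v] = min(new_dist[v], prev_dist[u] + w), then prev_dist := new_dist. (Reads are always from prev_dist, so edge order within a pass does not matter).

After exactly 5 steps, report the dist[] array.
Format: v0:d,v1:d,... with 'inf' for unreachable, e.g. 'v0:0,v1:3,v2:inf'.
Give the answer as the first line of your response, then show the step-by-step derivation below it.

v0:7,v1:13,v2:0,v3:inf,v4:20,v5:inf,v6:22,v7:inf

step 1: dist = v0:7,v1:inf,v2:0,v3:inf,v4:inf,v5:inf,v6:inf,v7:inf
step 2: dist = v0:7,v1:13,v2:0,v3:inf,v4:inf,v5:inf,v6:inf,v7:inf
step 3: dist = v0:7,v1:13,v2:0,v3:inf,v4:20,v5:inf,v6:inf,v7:inf
step 4: dist = v0:7,v1:13,v2:0,v3:inf,v4:20,v5:inf,v6:22,v7:inf
step 5: dist = v0:7,v1:13,v2:0,v3:inf,v4:20,v5:inf,v6:22,v7:inf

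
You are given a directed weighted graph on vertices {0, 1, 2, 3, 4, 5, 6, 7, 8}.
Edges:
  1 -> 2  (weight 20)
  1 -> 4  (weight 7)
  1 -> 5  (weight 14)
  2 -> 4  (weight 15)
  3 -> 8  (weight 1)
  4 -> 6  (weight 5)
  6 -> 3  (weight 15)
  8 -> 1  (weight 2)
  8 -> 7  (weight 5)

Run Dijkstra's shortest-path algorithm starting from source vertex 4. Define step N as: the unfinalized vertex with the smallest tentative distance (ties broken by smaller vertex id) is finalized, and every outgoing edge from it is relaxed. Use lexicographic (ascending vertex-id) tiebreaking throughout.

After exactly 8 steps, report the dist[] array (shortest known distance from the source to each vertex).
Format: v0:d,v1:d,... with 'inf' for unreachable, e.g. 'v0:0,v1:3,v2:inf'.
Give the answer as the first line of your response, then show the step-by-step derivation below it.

v0:inf,v1:23,v2:43,v3:20,v4:0,v5:37,v6:5,v7:26,v8:21

step 1: dist = v0:inf,v1:inf,v2:inf,v3:inf,v4:0,v5:inf,v6:5,v7:inf,v8:inf
step 2: dist = v0:inf,v1:inf,v2:inf,v3:20,v4:0,v5:inf,v6:5,v7:inf,v8:inf
step 3: dist = v0:inf,v1:inf,v2:inf,v3:20,v4:0,v5:inf,v6:5,v7:inf,v8:21
step 4: dist = v0:inf,v1:23,v2:inf,v3:20,v4:0,v5:inf,v6:5,v7:26,v8:21
step 5: dist = v0:inf,v1:23,v2:43,v3:20,v4:0,v5:37,v6:5,v7:26,v8:21
step 6: dist = v0:inf,v1:23,v2:43,v3:20,v4:0,v5:37,v6:5,v7:26,v8:21
step 7: dist = v0:inf,v1:23,v2:43,v3:20,v4:0,v5:37,v6:5,v7:26,v8:21
step 8: dist = v0:inf,v1:23,v2:43,v3:20,v4:0,v5:37,v6:5,v7:26,v8:21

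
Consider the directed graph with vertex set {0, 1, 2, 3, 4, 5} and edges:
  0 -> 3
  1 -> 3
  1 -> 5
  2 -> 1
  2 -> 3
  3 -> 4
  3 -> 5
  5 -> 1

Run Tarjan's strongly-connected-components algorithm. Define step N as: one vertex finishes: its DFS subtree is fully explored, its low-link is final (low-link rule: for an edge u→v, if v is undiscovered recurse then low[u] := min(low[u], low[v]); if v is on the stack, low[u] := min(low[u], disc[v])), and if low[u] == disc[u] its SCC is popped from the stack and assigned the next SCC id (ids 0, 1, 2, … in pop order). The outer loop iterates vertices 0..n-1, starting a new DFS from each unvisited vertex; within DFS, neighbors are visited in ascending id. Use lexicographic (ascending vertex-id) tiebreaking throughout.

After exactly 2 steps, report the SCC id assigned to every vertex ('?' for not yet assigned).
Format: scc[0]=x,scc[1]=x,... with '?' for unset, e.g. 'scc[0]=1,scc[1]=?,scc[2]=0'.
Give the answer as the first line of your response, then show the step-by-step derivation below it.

scc[0]=?,scc[1]=?,scc[2]=?,scc[3]=?,scc[4]=0,scc[5]=?

step 1: low=(low[0]=0,low[1]=?,low[2]=?,low[3]=1,low[4]=2,low[5]=?); scc=(scc[0]=?,scc[1]=?,scc[2]=?,scc[3]=?,scc[4]=0,scc[5]=?)
step 2: low=(low[0]=0,low[1]=1,low[2]=?,low[3]=1,low[4]=2,low[5]=3); scc=(scc[0]=?,scc[1]=?,scc[2]=?,scc[3]=?,scc[4]=0,scc[5]=?)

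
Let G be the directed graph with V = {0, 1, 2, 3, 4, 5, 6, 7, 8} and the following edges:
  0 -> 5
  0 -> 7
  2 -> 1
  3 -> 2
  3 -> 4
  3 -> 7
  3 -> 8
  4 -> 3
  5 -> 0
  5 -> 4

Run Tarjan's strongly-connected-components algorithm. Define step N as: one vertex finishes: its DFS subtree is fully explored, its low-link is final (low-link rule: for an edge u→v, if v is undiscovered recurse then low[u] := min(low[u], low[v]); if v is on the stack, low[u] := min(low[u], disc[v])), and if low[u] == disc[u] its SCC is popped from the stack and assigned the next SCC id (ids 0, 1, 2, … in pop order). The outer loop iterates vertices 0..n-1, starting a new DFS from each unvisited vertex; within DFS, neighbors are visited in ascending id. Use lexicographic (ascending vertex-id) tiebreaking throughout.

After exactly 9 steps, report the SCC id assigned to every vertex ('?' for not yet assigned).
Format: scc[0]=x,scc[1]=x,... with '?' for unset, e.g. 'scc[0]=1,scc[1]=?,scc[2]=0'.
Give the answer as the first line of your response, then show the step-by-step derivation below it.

scc[0]=5,scc[1]=0,scc[2]=1,scc[3]=4,scc[4]=4,scc[5]=5,scc[6]=6,scc[7]=2,scc[8]=3

step 1: low=(low[0]=0,low[1]=5,low[2]=4,low[3]=3,low[4]=2,low[5]=0,low[6]=?,low[7]=?,low[8]=?); scc=(scc[0]=?,scc[1]=0,scc[2]=?,scc[3]=?,scc[4]=?,scc[5]=?,scc[6]=?,scc[7]=?,scc[8]=?)
step 2: low=(low[0]=0,low[1]=5,low[2]=4,low[3]=3,low[4]=2,low[5]=0,low[6]=?,low[7]=?,low[8]=?); scc=(scc[0]=?,scc[1]=0,scc[2]=1,scc[3]=?,scc[4]=?,scc[5]=?,scc[6]=?,scc[7]=?,scc[8]=?)
step 3: low=(low[0]=0,low[1]=5,low[2]=4,low[3]=2,low[4]=2,low[5]=0,low[6]=?,low[7]=6,low[8]=?); scc=(scc[0]=?,scc[1]=0,scc[2]=1,scc[3]=?,scc[4]=?,scc[5]=?,scc[6]=?,scc[7]=2,scc[8]=?)
step 4: low=(low[0]=0,low[1]=5,low[2]=4,low[3]=2,low[4]=2,low[5]=0,low[6]=?,low[7]=6,low[8]=7); scc=(scc[0]=?,scc[1]=0,scc[2]=1,scc[3]=?,scc[4]=?,scc[5]=?,scc[6]=?,scc[7]=2,scc[8]=3)
step 5: low=(low[0]=0,low[1]=5,low[2]=4,low[3]=2,low[4]=2,low[5]=0,low[6]=?,low[7]=6,low[8]=7); scc=(scc[0]=?,scc[1]=0,scc[2]=1,scc[3]=?,scc[4]=?,scc[5]=?,scc[6]=?,scc[7]=2,scc[8]=3)
step 6: low=(low[0]=0,low[1]=5,low[2]=4,low[3]=2,low[4]=2,low[5]=0,low[6]=?,low[7]=6,low[8]=7); scc=(scc[0]=?,scc[1]=0,scc[2]=1,scc[3]=4,scc[4]=4,scc[5]=?,scc[6]=?,scc[7]=2,scc[8]=3)
step 7: low=(low[0]=0,low[1]=5,low[2]=4,low[3]=2,low[4]=2,low[5]=0,low[6]=?,low[7]=6,low[8]=7); scc=(scc[0]=?,scc[1]=0,scc[2]=1,scc[3]=4,scc[4]=4,scc[5]=?,scc[6]=?,scc[7]=2,scc[8]=3)
step 8: low=(low[0]=0,low[1]=5,low[2]=4,low[3]=2,low[4]=2,low[5]=0,low[6]=?,low[7]=6,low[8]=7); scc=(scc[0]=5,scc[1]=0,scc[2]=1,scc[3]=4,scc[4]=4,scc[5]=5,scc[6]=?,scc[7]=2,scc[8]=3)
step 9: low=(low[0]=0,low[1]=5,low[2]=4,low[3]=2,low[4]=2,low[5]=0,low[6]=8,low[7]=6,low[8]=7); scc=(scc[0]=5,scc[1]=0,scc[2]=1,scc[3]=4,scc[4]=4,scc[5]=5,scc[6]=6,scc[7]=2,scc[8]=3)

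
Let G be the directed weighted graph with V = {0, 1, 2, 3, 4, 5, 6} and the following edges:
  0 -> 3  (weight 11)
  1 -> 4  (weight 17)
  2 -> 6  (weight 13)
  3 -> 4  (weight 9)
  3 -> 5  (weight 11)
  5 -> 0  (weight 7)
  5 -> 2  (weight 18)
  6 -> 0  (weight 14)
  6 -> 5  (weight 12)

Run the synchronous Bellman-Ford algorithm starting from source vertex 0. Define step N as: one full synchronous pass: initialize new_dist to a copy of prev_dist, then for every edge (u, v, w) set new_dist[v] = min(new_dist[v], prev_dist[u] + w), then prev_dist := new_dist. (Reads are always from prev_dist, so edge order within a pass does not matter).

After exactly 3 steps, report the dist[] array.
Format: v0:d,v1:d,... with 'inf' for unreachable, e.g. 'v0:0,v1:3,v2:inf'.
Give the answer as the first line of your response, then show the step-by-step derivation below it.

v0:0,v1:inf,v2:40,v3:11,v4:20,v5:22,v6:inf

step 1: dist = v0:0,v1:inf,v2:inf,v3:11,v4:inf,v5:inf,v6:inf
step 2: dist = v0:0,v1:inf,v2:inf,v3:11,v4:20,v5:22,v6:inf
step 3: dist = v0:0,v1:inf,v2:40,v3:11,v4:20,v5:22,v6:inf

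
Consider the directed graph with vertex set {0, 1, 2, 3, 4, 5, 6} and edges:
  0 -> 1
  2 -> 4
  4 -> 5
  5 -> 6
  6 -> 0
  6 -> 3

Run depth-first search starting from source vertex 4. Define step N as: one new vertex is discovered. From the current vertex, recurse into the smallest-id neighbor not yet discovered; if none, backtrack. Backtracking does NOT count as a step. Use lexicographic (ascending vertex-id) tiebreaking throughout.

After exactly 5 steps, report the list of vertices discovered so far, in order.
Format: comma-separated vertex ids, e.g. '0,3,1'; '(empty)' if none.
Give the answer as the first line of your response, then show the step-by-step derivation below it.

4,5,6,0,1

step 1: discover 4; path=4; order=4
step 2: discover 5; path=4>5; order=4,5
step 3: discover 6; path=4>5>6; order=4,5,6
step 4: discover 0; path=4>5>6>0; order=4,5,6,0
step 5: discover 1; path=4>5>6>0>1; order=4,5,6,0,1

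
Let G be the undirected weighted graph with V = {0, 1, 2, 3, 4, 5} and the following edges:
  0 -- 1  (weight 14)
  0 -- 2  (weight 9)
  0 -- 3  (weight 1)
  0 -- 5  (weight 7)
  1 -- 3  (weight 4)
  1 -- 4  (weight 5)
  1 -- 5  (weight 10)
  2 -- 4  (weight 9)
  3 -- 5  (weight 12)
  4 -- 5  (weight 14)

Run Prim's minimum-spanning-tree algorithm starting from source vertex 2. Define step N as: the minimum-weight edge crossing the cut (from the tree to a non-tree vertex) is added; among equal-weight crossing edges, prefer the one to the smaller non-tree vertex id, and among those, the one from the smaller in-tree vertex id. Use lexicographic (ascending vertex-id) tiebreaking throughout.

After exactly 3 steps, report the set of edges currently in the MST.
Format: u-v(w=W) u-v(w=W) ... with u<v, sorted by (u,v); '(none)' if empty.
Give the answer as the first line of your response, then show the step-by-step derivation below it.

0-2(w=9) 0-3(w=1) 1-3(w=4)

step 1: add edge 0-2 (w=9); MST = {0-2(w=9)}
step 2: add edge 0-3 (w=1); MST = {0-2(w=9) 0-3(w=1)}
step 3: add edge 1-3 (w=4); MST = {0-2(w=9) 0-3(w=1) 1-3(w=4)}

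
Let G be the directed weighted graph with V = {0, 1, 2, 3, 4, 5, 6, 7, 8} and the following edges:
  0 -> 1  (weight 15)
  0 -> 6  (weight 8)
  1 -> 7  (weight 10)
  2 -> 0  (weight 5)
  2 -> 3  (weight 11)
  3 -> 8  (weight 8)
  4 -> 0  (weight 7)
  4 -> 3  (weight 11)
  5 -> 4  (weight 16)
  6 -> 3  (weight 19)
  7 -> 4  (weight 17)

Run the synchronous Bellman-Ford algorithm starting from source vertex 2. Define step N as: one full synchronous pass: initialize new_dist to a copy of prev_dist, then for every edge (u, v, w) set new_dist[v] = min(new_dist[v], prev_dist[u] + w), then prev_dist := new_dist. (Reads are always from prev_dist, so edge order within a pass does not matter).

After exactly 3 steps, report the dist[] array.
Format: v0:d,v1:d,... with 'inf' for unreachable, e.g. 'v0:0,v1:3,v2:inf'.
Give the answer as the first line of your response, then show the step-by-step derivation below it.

v0:5,v1:20,v2:0,v3:11,v4:inf,v5:inf,v6:13,v7:30,v8:19

step 1: dist = v0:5,v1:inf,v2:0,v3:11,v4:inf,v5:inf,v6:inf,v7:inf,v8:inf
step 2: dist = v0:5,v1:20,v2:0,v3:11,v4:inf,v5:inf,v6:13,v7:inf,v8:19
step 3: dist = v0:5,v1:20,v2:0,v3:11,v4:inf,v5:inf,v6:13,v7:30,v8:19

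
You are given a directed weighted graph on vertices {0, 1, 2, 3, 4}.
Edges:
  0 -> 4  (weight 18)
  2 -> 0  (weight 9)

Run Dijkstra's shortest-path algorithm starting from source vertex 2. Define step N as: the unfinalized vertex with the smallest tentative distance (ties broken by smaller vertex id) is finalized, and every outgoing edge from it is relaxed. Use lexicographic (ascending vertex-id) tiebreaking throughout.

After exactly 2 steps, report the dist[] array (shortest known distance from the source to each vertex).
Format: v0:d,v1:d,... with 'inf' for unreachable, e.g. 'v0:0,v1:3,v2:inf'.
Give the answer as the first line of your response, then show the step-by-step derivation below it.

v0:9,v1:inf,v2:0,v3:inf,v4:27

step 1: dist = v0:9,v1:inf,v2:0,v3:inf,v4:inf
step 2: dist = v0:9,v1:inf,v2:0,v3:inf,v4:27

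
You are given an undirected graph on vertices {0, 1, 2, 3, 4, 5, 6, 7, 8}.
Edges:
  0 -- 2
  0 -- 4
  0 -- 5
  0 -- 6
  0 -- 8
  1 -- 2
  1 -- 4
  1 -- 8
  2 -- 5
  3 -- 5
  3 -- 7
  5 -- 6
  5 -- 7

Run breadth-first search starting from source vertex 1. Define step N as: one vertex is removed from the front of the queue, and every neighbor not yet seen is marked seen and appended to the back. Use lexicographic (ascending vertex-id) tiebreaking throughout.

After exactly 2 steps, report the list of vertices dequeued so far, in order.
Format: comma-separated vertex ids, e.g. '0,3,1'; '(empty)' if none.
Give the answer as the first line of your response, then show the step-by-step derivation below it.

1,2

step 1: dequeue 1; queue=[2,4,8]; order=1
step 2: dequeue 2; queue=[4,8,0,5]; order=1,2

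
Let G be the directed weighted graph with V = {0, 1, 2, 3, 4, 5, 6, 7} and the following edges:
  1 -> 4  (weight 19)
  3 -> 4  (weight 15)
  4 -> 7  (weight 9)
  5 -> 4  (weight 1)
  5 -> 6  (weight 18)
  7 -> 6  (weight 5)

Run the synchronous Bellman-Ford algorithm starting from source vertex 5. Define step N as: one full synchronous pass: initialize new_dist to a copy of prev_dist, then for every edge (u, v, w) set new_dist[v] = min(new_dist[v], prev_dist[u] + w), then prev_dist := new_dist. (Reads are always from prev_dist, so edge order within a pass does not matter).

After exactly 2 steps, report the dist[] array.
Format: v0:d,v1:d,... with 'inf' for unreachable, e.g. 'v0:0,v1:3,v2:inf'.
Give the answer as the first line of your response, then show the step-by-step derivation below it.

v0:inf,v1:inf,v2:inf,v3:inf,v4:1,v5:0,v6:18,v7:10

step 1: dist = v0:inf,v1:inf,v2:inf,v3:inf,v4:1,v5:0,v6:18,v7:inf
step 2: dist = v0:inf,v1:inf,v2:inf,v3:inf,v4:1,v5:0,v6:18,v7:10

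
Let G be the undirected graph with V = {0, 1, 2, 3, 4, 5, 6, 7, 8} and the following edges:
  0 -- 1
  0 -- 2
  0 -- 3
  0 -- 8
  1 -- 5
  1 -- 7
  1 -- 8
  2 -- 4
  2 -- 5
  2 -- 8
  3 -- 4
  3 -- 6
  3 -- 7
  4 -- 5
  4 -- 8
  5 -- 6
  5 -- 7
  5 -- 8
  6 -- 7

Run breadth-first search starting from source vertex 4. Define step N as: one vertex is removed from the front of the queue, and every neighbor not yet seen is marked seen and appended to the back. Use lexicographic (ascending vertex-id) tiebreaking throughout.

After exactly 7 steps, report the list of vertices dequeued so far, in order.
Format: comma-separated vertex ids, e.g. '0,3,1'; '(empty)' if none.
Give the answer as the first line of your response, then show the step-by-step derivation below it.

4,2,3,5,8,0,6

step 1: dequeue 4; queue=[2,3,5,8]; order=4
step 2: dequeue 2; queue=[3,5,8,0]; order=4,2
step 3: dequeue 3; queue=[5,8,0,6,7]; order=4,2,3
step 4: dequeue 5; queue=[8,0,6,7,1]; order=4,2,3,5
step 5: dequeue 8; queue=[0,6,7,1]; order=4,2,3,5,8
step 6: dequeue 0; queue=[6,7,1]; order=4,2,3,5,8,0
step 7: dequeue 6; queue=[7,1]; order=4,2,3,5,8,0,6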